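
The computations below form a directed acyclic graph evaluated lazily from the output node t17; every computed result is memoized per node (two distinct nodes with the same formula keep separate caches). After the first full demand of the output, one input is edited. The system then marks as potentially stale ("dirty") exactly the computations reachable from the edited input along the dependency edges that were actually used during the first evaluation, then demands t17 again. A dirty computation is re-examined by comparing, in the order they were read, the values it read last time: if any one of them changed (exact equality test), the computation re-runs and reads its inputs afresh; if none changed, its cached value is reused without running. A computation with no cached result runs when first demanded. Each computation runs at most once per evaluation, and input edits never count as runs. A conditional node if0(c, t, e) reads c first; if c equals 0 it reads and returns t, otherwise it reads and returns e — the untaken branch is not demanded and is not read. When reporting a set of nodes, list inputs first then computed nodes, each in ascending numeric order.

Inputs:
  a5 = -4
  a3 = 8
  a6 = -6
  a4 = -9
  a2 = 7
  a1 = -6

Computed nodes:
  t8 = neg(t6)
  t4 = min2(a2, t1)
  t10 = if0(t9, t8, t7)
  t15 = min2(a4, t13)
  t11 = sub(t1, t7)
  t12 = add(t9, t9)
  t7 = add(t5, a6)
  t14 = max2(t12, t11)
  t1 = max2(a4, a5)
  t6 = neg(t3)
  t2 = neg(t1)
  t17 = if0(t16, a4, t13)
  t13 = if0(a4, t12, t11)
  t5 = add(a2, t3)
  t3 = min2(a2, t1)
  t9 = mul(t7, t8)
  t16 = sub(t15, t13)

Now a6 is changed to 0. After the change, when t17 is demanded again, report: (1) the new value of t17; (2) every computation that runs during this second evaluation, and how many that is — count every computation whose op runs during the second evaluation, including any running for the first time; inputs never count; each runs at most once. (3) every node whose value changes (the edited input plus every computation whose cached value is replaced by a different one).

First demand of the output computes:
  t1 = max2(-9, -4) = -4
  t3 = min2(7, -4) = -4
  t5 = add(7, -4) = 3
  t7 = add(3, -6) = -3
  t11 = sub(-4, -3) = -1
  t13 = if0(a4=-9 -> else branch t11) = -1
  t15 = min2(-9, -1) = -9
  t16 = sub(-9, -1) = -8
  t17 = if0(t16=-8 -> else branch t13) = -1

After the edit, cleaning proceeds:
  t7: a read changed (a6 -6->0) — executes, giving 3.
  t11: a read changed (t7 -3->3) — executes, giving -7.
  t13: a read changed (t11 -1->-7) — executes, giving -7.
  t15: a read changed (t13 -1->-7) — executes, giving -9 — identical to its old value.
  t16: a read changed (t13 -1->-7) — executes, giving -2.
  t17: a read changed (t16 -8->-2; t13 -1->-7) — executes, giving -7.

Demanding t17 again yields -7.
6 computations run: t7, t11, t13, t15, t16, t17.
The nodes whose values change: a6, t7, t11, t13, t16, t17.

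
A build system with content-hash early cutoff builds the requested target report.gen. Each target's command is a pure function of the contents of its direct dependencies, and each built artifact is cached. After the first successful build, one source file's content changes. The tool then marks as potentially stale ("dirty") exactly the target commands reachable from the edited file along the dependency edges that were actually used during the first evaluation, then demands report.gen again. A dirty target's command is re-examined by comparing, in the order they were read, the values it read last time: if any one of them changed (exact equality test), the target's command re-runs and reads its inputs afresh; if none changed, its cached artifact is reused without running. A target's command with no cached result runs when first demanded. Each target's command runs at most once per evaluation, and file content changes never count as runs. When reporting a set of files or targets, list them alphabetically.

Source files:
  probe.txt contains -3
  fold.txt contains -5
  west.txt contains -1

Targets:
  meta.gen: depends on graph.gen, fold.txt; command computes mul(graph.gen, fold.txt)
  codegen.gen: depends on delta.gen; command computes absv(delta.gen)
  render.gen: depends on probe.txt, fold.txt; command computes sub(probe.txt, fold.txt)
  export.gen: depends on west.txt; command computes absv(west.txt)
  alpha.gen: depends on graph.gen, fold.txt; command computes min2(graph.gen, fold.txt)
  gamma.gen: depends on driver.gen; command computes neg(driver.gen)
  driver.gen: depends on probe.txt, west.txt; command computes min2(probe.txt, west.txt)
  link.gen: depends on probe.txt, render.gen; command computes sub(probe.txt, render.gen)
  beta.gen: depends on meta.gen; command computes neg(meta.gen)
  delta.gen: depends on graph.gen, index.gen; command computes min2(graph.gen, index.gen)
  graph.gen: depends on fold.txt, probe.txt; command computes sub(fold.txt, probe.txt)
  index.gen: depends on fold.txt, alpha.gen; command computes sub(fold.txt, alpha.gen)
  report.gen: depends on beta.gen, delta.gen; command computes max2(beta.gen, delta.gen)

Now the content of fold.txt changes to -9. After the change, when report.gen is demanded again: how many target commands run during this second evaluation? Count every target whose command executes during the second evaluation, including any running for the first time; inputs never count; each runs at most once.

First evaluation (everything demanded from the output):
  graph.gen = sub(-5, -3) = -2
  alpha.gen = min2(-2, -5) = -5
  index.gen = sub(-5, -5) = 0
  delta.gen = min2(-2, 0) = -2
  meta.gen = mul(-2, -5) = 10
  beta.gen = neg(10) = -10
  report.gen = max2(-10, -2) = -2

Propagation after the edit:
  graph.gen: runs — fold.txt -5->-9; result -6.
  alpha.gen: runs — graph.gen -2->-6; fold.txt -5->-9; result -9.
  index.gen: runs — fold.txt -5->-9; alpha.gen -5->-9; result 0 (same value as before).
  delta.gen: runs — graph.gen -2->-6; result -6.
  meta.gen: runs — graph.gen -2->-6; fold.txt -5->-9; result 54.
  beta.gen: runs — meta.gen 10->54; result -54.
  report.gen: runs — beta.gen -10->-54; delta.gen -2->-6; result -6.

Target commands that run: alpha.gen, beta.gen, delta.gen, graph.gen, index.gen, meta.gen, report.gen — 7 in total.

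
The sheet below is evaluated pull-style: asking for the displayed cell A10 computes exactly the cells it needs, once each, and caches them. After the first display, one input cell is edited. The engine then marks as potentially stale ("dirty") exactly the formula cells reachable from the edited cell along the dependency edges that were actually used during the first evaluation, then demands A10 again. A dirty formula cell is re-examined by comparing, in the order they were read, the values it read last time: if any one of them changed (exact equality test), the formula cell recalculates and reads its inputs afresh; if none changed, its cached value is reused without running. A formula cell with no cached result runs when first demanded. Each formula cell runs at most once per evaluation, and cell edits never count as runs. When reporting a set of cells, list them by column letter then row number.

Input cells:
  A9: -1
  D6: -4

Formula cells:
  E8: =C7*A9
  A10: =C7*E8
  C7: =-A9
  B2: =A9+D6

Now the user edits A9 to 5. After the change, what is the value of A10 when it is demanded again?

Demanding A10 again yields 125.

First demand of the output computes:
  C7 = -(-1) = 1
  E8 = 1 * -1 = -1
  A10 = 1 * -1 = -1

After the edit, cleaning proceeds:
  C7: a read changed (A9 -1->5) — executes, giving -5.
  E8: a read changed (C7 1->-5; A9 -1->5) — executes, giving -25.
  A10: a read changed (C7 1->-5; E8 -1->-25) — executes, giving 125.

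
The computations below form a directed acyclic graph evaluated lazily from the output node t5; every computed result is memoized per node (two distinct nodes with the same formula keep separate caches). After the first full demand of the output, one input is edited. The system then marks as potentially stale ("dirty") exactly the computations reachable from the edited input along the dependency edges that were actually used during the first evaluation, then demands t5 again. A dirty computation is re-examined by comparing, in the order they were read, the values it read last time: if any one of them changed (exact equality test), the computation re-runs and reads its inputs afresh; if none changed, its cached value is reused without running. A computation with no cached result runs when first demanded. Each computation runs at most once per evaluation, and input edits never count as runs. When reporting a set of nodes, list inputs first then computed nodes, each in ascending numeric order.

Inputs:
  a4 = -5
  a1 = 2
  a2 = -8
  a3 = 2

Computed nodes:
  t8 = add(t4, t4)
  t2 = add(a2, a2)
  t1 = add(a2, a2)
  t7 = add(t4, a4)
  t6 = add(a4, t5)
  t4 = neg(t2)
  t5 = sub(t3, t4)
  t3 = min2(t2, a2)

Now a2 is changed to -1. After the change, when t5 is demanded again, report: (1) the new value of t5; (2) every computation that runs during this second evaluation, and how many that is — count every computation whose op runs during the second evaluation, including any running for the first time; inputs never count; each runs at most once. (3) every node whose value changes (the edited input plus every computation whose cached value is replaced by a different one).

First demand of the output computes:
  t2 = add(-8, -8) = -16
  t3 = min2(-16, -8) = -16
  t4 = neg(-16) = 16
  t5 = sub(-16, 16) = -32

After the edit, cleaning proceeds:
  t2: a read changed (a2 -8->-1; a2 -8->-1) — executes, giving -2.
  t3: a read changed (t2 -16->-2; a2 -8->-1) — executes, giving -2.
  t4: a read changed (t2 -16->-2) — executes, giving 2.
  t5: a read changed (t3 -16->-2; t4 16->2) — executes, giving -4.

Demanding t5 again yields -4.
4 computations run: t2, t3, t4, t5.
The nodes whose values change: a2, t2, t3, t4, t5.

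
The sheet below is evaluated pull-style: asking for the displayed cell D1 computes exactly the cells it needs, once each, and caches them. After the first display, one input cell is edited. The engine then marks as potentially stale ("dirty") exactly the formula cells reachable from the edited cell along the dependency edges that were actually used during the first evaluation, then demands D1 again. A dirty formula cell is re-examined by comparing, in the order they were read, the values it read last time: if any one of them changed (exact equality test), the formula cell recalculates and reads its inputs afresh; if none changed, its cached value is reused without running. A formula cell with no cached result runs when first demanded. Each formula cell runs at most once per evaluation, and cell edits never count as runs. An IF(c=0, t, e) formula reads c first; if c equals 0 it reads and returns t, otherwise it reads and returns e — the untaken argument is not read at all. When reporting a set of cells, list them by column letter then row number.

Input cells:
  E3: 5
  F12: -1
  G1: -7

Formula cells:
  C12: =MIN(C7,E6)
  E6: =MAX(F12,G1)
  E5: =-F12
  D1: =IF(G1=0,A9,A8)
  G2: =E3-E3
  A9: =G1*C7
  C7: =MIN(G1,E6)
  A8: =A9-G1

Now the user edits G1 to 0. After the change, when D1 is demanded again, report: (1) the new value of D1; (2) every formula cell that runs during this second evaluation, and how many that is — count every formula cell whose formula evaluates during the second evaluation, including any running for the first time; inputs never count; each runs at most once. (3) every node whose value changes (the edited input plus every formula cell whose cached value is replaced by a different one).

First demand of the output computes:
  E6 = MAX(-1, -7) = -1
  C7 = MIN(-7, -1) = -7
  A9 = -7 * -7 = 49
  A8 = 49 - -7 = 56
  D1 = IF(G1=0: G1=-7 -> else branch A8) = 56

After the edit, cleaning proceeds:
  E6: a read changed (G1 -7->0) — executes, giving 0.
  C7: a read changed (G1 -7->0; E6 -1->0) — executes, giving 0.
  A9: a read changed (G1 -7->0; C7 -7->0) — executes, giving 0.
  A8: stays stale; no demand reaches it after the flip.
  D1: a read changed (G1 -7->0) — executes, giving 0.

Note the branch switch — demand abandons A8, which is never re-examined.

Demanding D1 again yields 0.
4 formula cells run: A9, C7, D1, E6.
The nodes whose values change: A9, C7, D1, E6, G1.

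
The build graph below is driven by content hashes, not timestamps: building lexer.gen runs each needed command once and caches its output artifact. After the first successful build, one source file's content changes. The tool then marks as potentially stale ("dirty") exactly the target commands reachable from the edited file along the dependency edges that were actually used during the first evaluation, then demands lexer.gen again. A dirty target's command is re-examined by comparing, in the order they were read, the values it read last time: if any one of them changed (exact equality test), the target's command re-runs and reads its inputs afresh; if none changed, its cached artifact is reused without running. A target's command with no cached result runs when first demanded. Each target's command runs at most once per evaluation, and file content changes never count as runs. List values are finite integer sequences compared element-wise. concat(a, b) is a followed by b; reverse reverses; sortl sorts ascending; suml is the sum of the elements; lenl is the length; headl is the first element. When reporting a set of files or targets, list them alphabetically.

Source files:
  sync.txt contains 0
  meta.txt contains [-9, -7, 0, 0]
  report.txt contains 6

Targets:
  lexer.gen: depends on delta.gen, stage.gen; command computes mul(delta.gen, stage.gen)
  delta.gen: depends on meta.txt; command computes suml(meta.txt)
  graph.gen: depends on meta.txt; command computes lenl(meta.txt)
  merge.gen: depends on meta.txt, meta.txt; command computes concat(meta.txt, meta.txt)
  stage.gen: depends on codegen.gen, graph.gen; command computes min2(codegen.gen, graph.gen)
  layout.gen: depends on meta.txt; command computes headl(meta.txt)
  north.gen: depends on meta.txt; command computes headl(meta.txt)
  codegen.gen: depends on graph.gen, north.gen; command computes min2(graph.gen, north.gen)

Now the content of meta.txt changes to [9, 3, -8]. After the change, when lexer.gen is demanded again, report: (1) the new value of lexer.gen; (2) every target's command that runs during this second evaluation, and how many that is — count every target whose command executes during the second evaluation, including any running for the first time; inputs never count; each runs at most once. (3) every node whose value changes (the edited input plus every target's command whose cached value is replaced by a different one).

lexer.gen now evaluates to 12.
Run set: codegen.gen, delta.gen, graph.gen, lexer.gen, north.gen, stage.gen (6 run).
Changed values: codegen.gen, delta.gen, graph.gen, lexer.gen, meta.txt, north.gen, stage.gen.

Initial pass — values computed on the first demand:
  delta.gen = suml([-9, -7, 0, 0]) = -16
  graph.gen = lenl([-9, -7, 0, 0]) = 4
  north.gen = headl([-9, -7, 0, 0]) = -9
  codegen.gen = min2(4, -9) = -9
  stage.gen = min2(-9, 4) = -9
  lexer.gen = mul(-16, -9) = 144

Second demand — change propagation:
  delta.gen: re-runs because meta.txt [-9, -7, 0, 0]->[9, 3, -8]; new result 4.
  graph.gen: re-runs because meta.txt [-9, -7, 0, 0]->[9, 3, -8]; new result 3.
  north.gen: re-runs because meta.txt [-9, -7, 0, 0]->[9, 3, -8]; new result 9.
  codegen.gen: re-runs because graph.gen 4->3; north.gen -9->9; new result 3.
  stage.gen: re-runs because codegen.gen -9->3; graph.gen 4->3; new result 3.
  lexer.gen: re-runs because delta.gen -16->4; stage.gen -9->3; new result 12.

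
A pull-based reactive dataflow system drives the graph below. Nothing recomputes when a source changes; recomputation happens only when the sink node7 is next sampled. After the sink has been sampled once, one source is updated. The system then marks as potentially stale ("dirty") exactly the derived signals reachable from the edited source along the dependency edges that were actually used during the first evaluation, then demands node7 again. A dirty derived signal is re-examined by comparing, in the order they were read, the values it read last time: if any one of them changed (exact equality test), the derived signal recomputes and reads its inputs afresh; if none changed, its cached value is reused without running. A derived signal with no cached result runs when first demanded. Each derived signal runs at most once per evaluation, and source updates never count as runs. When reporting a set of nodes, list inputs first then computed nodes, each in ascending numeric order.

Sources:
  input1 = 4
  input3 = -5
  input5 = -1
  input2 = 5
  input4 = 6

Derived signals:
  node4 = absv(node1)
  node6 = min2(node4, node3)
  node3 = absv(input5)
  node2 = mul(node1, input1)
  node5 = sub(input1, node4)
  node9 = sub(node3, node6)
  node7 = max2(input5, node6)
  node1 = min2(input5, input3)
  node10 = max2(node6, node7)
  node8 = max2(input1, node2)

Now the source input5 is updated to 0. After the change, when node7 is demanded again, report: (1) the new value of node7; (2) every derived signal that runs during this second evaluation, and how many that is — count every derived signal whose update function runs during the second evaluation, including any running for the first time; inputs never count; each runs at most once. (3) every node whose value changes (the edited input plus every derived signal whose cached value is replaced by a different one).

New value of node7: 0.
Derived signals that run: node1, node3, node6, node7 — 4 in total.
Values that change: input5, node3, node6, node7.
Key observation: the cutoff stops propagation at node4 — its inputs' values are unchanged, so it reuses its cache.

First evaluation (everything demanded from the output):
  node1 = min2(-1, -5) = -5
  node3 = absv(-1) = 1
  node4 = absv(-5) = 5
  node6 = min2(5, 1) = 1
  node7 = max2(-1, 1) = 1

Propagation after the edit:
  node1: runs — input5 -1->0; result -5 (same value as before).
  node3: runs — input5 -1->0; result 0.
  node4: checked — values it read are unchanged (node1 unchanged); reused cached 5 without running.
  node6: runs — node3 1->0; result 0.
  node7: runs — input5 -1->0; node6 1->0; result 0.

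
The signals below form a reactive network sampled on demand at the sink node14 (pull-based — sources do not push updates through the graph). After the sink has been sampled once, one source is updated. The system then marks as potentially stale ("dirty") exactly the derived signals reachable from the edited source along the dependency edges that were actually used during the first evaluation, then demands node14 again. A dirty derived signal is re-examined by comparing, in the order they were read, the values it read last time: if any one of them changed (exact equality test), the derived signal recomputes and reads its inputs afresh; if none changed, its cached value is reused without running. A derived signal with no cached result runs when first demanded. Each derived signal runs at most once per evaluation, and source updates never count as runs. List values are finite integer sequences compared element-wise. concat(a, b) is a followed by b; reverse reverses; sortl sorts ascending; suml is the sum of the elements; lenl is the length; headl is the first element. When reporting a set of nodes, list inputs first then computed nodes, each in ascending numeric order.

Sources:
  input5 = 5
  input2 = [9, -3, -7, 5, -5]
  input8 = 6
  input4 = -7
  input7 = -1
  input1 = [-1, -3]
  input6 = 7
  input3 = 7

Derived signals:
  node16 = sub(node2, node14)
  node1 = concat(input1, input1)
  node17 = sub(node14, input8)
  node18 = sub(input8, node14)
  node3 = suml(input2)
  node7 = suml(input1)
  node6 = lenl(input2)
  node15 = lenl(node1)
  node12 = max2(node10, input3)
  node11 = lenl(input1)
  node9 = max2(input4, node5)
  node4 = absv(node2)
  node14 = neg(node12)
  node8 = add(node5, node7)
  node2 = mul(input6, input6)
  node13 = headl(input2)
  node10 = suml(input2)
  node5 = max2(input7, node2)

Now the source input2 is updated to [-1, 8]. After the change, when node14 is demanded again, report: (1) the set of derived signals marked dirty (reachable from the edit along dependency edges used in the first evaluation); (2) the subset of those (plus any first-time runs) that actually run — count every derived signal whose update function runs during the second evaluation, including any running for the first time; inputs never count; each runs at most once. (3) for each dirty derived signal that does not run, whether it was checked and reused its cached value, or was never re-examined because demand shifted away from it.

Initial pass — values computed on the first demand:
  node10 = suml([9, -3, -7, 5, -5]) = -1
  node12 = max2(-1, 7) = 7
  node14 = neg(7) = -7

Second demand — change propagation:
  node10: re-runs because input2 [9, -3, -7, 5, -5]->[-1, 8]; new result 7.
  node12: re-runs because node10 -1->7; new result 7 (unchanged).
  node14: re-examined; everything it read last time is the same (node12 unchanged) — cache -7 kept, no run.

The important point: node12 recomputes to an identical value, and the output ends up unchanged.

Dirty set: node10, node12, node14.
Run set: node10, node12 (2 run).
Re-examined without running (cache reused): node14.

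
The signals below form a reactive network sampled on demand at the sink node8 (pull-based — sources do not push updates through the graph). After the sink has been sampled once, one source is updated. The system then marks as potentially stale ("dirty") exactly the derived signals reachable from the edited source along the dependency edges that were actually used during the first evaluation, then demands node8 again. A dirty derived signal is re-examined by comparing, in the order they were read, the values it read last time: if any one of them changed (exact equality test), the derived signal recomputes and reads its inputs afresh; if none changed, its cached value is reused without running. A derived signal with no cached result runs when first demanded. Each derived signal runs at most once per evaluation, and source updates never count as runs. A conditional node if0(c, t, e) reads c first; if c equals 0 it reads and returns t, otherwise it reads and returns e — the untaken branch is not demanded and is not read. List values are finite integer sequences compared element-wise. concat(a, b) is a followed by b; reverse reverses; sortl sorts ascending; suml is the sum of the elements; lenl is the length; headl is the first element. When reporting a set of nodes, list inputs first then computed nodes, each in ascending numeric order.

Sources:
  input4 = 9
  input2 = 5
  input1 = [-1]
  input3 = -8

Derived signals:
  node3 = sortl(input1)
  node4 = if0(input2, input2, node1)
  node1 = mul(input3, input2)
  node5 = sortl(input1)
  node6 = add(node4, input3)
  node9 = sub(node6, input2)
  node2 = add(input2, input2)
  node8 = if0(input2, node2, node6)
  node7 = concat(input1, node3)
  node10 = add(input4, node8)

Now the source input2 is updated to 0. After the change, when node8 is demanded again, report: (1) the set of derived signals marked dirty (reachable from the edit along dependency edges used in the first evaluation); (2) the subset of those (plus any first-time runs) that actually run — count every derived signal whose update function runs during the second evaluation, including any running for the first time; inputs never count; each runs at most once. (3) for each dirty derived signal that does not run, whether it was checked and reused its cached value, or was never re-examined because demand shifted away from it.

Initial pass — values computed on the first demand:
  node1 = mul(-8, 5) = -40
  node4 = if0(input2=5 -> else branch node1) = -40
  node6 = add(-40, -8) = -48
  node8 = if0(input2=5 -> else branch node6) = -48

Second demand — change propagation:
  node1: dirty yet unreached — the second evaluation never asks for it.
  node2: newly demanded (no cache) — executes and yields 0.
  node4: dirty yet unreached — the second evaluation never asks for it.
  node6: dirty yet unreached — the second evaluation never asks for it.
  node8: re-runs because input2 5->0; new result 0.

The important point: the flipped condition redirects demand; node1, node4, node6 are left stale, never re-checked.

Dirty set: node1, node4, node6, node8.
Run set: node2, node8 (2 run).
Left stale — demand moved off them: node1, node4, node6.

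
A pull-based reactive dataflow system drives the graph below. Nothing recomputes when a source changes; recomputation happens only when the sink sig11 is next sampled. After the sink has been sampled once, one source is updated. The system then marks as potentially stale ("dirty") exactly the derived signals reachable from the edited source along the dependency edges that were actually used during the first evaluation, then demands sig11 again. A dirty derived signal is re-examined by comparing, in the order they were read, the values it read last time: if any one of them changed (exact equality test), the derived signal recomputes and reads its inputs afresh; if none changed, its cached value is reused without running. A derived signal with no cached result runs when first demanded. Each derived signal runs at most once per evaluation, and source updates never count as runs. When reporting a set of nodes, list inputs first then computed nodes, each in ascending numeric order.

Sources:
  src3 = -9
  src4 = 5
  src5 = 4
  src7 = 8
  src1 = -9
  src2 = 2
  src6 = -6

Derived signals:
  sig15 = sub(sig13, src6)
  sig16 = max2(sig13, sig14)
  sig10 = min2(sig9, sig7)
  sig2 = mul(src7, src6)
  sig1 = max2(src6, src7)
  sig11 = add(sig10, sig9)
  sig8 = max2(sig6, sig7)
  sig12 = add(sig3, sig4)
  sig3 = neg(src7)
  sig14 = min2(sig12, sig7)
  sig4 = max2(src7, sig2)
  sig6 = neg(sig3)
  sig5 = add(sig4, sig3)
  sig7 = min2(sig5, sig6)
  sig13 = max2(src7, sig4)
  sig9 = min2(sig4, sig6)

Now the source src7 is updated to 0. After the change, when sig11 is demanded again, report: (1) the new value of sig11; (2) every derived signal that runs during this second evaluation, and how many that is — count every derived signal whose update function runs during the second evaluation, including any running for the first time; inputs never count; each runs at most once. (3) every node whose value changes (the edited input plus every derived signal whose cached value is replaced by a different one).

First evaluation (everything demanded from the output):
  sig2 = mul(8, -6) = -48
  sig3 = neg(8) = -8
  sig4 = max2(8, -48) = 8
  sig5 = add(8, -8) = 0
  sig6 = neg(-8) = 8
  sig7 = min2(0, 8) = 0
  sig9 = min2(8, 8) = 8
  sig10 = min2(8, 0) = 0
  sig11 = add(0, 8) = 8

Propagation after the edit:
  sig2: runs — src7 8->0; result 0.
  sig3: runs — src7 8->0; result 0.
  sig4: runs — src7 8->0; sig2 -48->0; result 0.
  sig5: runs — sig4 8->0; sig3 -8->0; result 0 (same value as before).
  sig6: runs — sig3 -8->0; result 0.
  sig7: runs — sig6 8->0; result 0 (same value as before).
  sig9: runs — sig4 8->0; sig6 8->0; result 0.
  sig10: runs — sig9 8->0; result 0 (same value as before).
  sig11: runs — sig9 8->0; result 0.

New value of sig11: 0.
Derived signals that run: sig2, sig3, sig4, sig5, sig6, sig7, sig9, sig10, sig11 — 9 in total.
Values that change: src7, sig2, sig3, sig4, sig6, sig9, sig11.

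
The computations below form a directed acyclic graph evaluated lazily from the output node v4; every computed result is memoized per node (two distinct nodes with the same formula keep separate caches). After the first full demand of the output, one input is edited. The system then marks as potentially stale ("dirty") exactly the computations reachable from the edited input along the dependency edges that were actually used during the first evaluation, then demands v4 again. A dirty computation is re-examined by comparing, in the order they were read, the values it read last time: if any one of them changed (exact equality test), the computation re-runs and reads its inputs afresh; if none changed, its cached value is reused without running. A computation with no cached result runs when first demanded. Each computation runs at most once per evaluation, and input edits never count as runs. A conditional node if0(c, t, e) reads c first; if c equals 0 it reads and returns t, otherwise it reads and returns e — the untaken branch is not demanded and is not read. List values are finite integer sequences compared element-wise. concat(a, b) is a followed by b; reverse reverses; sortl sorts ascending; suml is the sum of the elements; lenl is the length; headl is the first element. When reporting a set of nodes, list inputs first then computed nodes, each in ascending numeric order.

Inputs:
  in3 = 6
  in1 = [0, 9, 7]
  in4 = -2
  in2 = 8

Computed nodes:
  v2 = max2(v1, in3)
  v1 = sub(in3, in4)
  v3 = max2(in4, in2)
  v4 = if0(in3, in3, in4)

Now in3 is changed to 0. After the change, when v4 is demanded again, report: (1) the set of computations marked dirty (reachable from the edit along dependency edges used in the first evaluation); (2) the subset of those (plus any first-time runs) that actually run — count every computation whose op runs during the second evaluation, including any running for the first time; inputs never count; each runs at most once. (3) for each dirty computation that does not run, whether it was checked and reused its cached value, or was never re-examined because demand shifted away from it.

The edit dirties: v4.
1 computations run: v4.
No dirty computation escaped a run.

First demand of the output computes:
  v4 = if0(in3=6 -> else branch in4) = -2

After the edit, cleaning proceeds:
  v4: a read changed (in3 6->0) — executes, giving 0.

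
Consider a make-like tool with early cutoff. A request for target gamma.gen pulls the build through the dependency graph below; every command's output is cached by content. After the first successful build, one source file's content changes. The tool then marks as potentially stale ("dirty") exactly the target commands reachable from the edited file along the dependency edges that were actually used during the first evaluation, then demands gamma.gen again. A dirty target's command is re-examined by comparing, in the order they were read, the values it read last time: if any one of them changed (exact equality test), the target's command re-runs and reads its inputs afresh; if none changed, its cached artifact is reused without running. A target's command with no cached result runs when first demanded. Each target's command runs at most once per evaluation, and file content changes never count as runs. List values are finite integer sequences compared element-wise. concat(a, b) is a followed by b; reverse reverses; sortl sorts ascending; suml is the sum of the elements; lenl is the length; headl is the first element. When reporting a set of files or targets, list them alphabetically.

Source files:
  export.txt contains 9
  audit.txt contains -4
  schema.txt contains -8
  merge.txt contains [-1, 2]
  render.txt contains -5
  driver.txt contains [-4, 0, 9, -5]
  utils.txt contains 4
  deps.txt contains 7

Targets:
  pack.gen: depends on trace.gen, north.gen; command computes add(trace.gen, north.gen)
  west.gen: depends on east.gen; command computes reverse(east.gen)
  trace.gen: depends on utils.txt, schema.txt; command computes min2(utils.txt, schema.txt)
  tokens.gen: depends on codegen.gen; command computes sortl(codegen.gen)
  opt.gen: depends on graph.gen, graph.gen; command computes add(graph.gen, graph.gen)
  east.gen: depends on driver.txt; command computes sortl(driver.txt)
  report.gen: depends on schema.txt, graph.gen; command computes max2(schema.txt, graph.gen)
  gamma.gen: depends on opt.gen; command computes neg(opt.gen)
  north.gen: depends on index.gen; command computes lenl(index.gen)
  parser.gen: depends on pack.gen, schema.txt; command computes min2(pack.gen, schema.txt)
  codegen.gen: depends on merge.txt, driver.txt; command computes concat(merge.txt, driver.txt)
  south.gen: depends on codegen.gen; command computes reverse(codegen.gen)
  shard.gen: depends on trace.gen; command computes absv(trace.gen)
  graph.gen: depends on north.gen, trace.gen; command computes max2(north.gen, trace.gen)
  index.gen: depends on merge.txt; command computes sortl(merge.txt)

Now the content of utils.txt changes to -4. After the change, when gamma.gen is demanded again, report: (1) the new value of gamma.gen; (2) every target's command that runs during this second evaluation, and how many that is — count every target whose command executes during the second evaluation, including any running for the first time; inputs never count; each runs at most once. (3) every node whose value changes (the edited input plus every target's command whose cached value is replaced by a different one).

Demanding gamma.gen again yields -4.
1 target commands run: trace.gen.
The nodes whose values change: utils.txt.
Note the absorption at trace.gen: it re-runs yet its value is the same, leaving the output's value untouched.

First demand of the output computes:
  index.gen = sortl([-1, 2]) = [-1, 2]
  north.gen = lenl([-1, 2]) = 2
  trace.gen = min2(4, -8) = -8
  graph.gen = max2(2, -8) = 2
  opt.gen = add(2, 2) = 4
  gamma.gen = neg(4) = -4

After the edit, cleaning proceeds:
  trace.gen: a read changed (utils.txt 4->-4) — executes, giving -8 — identical to its old value.
  graph.gen: dirty, but its reads are unchanged (north.gen unchanged, trace.gen unchanged); cached 2 stands.
  opt.gen: dirty, but its reads are unchanged (graph.gen unchanged, graph.gen unchanged); cached 4 stands.
  gamma.gen: dirty, but its reads are unchanged (opt.gen unchanged); cached -4 stands.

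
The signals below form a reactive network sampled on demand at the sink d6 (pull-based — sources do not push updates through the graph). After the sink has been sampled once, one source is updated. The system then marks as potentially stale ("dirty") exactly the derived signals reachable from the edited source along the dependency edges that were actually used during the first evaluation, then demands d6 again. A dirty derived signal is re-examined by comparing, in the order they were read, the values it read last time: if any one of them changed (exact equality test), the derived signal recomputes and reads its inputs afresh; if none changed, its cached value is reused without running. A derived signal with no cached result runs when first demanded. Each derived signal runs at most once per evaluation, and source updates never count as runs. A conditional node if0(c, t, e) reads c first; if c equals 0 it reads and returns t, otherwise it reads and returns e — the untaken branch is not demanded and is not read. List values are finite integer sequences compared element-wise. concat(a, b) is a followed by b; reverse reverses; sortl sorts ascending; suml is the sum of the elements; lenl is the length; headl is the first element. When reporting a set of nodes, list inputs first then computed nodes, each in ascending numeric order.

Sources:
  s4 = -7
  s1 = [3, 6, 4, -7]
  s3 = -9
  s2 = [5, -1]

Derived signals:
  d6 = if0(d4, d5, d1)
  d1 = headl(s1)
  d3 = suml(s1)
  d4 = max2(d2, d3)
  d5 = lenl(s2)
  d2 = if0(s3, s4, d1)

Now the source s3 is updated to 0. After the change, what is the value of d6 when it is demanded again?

Initial pass — values computed on the first demand:
  d1 = headl([3, 6, 4, -7]) = 3
  d2 = if0(s3=-9 -> else branch d1) = 3
  d3 = suml([3, 6, 4, -7]) = 6
  d4 = max2(3, 6) = 6
  d6 = if0(d4=6 -> else branch d1) = 3

Second demand — change propagation:
  d2: re-runs because s3 -9->0; new result -7.
  d4: re-runs because d2 3->-7; new result 6 (unchanged).
  d6: re-examined; everything it read last time is the same (d4 unchanged, d1 unchanged) — cache 3 kept, no run.

The important point: d4 recomputes to an identical value, and the output ends up unchanged.

d6 now evaluates to 3.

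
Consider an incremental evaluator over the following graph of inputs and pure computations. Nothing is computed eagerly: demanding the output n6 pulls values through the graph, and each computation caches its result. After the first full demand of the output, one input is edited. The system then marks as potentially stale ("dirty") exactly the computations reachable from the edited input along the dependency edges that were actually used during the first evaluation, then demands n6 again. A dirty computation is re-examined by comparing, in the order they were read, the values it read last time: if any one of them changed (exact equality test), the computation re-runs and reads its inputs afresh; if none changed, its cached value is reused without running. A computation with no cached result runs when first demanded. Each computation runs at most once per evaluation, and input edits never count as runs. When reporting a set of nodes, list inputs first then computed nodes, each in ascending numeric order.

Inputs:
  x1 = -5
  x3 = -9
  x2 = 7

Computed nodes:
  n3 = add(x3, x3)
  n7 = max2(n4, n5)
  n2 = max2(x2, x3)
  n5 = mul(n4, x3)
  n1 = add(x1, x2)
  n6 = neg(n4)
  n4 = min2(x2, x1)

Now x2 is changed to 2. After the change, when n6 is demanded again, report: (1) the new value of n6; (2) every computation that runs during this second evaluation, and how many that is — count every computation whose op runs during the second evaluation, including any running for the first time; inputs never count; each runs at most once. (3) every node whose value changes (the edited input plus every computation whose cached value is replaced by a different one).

Initial pass — values computed on the first demand:
  n4 = min2(7, -5) = -5
  n6 = neg(-5) = 5

Second demand — change propagation:
  n4: re-runs because x2 7->2; new result -5 (unchanged).
  n6: re-examined; everything it read last time is the same (n4 unchanged) — cache 5 kept, no run.

The important point: n4 recomputes to an identical value, and the output ends up unchanged.

n6 now evaluates to 5.
Run set: n4 (1 run).
Changed values: x2.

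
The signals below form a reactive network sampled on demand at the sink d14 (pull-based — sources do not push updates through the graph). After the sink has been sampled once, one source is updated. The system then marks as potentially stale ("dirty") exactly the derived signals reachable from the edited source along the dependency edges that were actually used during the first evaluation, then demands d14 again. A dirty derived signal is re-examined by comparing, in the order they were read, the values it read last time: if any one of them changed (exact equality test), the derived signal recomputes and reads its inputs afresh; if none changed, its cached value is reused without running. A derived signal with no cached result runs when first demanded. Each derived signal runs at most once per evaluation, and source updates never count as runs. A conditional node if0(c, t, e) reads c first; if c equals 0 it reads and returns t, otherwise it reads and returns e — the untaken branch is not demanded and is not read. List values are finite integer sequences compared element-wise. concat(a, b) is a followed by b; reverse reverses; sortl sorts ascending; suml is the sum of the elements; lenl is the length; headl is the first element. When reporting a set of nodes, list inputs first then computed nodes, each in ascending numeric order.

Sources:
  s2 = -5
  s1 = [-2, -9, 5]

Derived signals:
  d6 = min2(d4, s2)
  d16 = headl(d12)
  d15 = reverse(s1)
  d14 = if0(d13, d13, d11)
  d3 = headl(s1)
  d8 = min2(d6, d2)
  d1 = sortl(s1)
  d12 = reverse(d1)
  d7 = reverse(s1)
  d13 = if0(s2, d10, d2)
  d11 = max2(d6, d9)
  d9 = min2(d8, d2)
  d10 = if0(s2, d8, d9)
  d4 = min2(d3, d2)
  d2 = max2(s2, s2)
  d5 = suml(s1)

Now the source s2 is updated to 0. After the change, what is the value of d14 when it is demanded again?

Initial pass — values computed on the first demand:
  d2 = max2(-5, -5) = -5
  d3 = headl([-2, -9, 5]) = -2
  d4 = min2(-2, -5) = -5
  d6 = min2(-5, -5) = -5
  d8 = min2(-5, -5) = -5
  d9 = min2(-5, -5) = -5
  d11 = max2(-5, -5) = -5
  d13 = if0(s2=-5 -> else branch d2) = -5
  d14 = if0(d13=-5 -> else branch d11) = -5

Second demand — change propagation:
  d2: re-runs because s2 -5->0; s2 -5->0; new result 0.
  d4: re-runs because d2 -5->0; new result -2.
  d6: re-runs because d4 -5->-2; s2 -5->0; new result -2.
  d8: re-runs because d6 -5->-2; d2 -5->0; new result -2.
  d9: re-runs because d8 -5->-2; d2 -5->0; new result -2.
  d10: newly demanded (no cache) — executes and yields -2.
  d11: re-runs because d6 -5->-2; d9 -5->-2; new result -2.
  d13: re-runs because s2 -5->0; d2 -5->0; new result -2.
  d14: re-runs because d13 -5->-2; d11 -5->-2; new result -2.

The important point: the flipped condition pulls in fresh nodes; d10 runs for the first time.

d14 now evaluates to -2.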